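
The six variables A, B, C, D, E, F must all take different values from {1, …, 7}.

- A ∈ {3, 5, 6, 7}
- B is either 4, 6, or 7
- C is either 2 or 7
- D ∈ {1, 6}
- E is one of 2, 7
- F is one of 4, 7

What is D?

1

C and E share exactly the 2 values {2, 7}; by pigeonhole those values go to them, so strike 2, 7 from A, B, F.
F has just one choice, so F = 4. So B can't be 4.
B must be 6 (only option left). So A, D can't be 6.
So D = 1.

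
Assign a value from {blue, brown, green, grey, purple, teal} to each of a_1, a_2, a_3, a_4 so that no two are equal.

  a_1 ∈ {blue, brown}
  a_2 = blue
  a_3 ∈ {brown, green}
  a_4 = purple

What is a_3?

a_2 must be blue (only option left). Strike blue from a_1.
That leaves a_4 = purple.
a_1 must be brown (only option left). So a_3 can't be brown.
So a_3 = green.

green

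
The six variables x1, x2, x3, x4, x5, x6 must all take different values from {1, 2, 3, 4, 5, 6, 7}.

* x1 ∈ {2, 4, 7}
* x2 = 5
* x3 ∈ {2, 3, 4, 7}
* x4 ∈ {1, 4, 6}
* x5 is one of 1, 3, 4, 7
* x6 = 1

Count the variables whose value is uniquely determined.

2

x2 must be 5 (only option left).
x6 has just one choice, so x6 = 1. So x4, x5 can't be 1.
Determined: x2=5, x6=1. The other variables each still have more than one consistent value. That makes 2.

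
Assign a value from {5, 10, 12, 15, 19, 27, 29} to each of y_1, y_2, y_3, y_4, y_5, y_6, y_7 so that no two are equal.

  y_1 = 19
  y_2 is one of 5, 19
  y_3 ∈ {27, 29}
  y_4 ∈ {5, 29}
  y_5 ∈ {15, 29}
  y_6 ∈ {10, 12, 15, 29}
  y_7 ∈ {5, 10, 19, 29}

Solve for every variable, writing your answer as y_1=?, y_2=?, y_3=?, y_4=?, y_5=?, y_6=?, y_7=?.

y_1 has just one choice, so y_1 = 19. So y_2, y_7 can't be 19.
y_2's domain is down to {5}, so y_2 = 5. Remove 5 from y_4, y_7.
y_4 has just one choice, so y_4 = 29. Eliminate 29 elsewhere: y_3, y_5, y_6, y_7.
y_5 has just one choice, so y_5 = 15. Remove 15 from y_6.
y_7's domain is down to {10}, so y_7 = 10. Eliminate 10 elsewhere: y_6.
y_3's domain is down to {27}, so y_3 = 27.
y_6 must be 12 (only option left).

y_1=19, y_2=5, y_3=27, y_4=29, y_5=15, y_6=12, y_7=10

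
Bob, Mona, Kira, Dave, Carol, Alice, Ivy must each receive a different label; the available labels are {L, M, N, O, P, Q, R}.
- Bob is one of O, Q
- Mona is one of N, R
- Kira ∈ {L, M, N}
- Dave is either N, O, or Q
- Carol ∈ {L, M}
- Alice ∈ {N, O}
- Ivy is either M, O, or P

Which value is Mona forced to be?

The 7 variables together cover exactly {L, M, N, O, P, Q, R} — 7 values for 7 variables — and P appears only in Ivy's list, so Ivy = P.
The 6 still-open variables draw from only 6 values {L, M, N, O, Q, R}, so each is used; only Mona can be R, hence Mona = R.

R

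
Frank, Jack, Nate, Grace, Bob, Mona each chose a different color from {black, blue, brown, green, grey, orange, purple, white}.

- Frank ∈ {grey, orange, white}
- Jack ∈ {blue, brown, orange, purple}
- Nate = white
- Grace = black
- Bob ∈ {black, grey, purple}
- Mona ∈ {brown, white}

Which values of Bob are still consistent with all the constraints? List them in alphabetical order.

Nate's domain is down to {white}, so Nate = white. Remove white from Frank, Mona.
Grace's domain is down to {black}, so Grace = black. Remove black from Bob.
Mona must be brown (only option left). So Jack can't be brown.
No further eliminations apply; Bob can still be any of grey, purple.

grey, purple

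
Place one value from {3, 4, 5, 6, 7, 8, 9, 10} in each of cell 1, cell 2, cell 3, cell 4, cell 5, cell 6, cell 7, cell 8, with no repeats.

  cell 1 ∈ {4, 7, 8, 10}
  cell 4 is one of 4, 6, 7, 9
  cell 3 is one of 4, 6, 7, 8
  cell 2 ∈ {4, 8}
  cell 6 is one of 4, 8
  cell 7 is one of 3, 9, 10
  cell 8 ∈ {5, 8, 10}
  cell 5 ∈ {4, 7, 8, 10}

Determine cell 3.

6

Among the 8 variables, 3 fits only cell 7 (and all 8 values in {3, 4, 5, 6, 7, 8, 9, 10} must be used), so cell 7 = 3.
Among the 7 still-open variables, 5 fits only cell 8 (and all 7 values in {4, 5, 6, 7, 8, 9, 10} must be used), so cell 8 = 5.
The 6 still-open variables together cover exactly {4, 6, 7, 8, 9, 10} — 6 values for 6 variables — and 9 appears only in cell 4's list, so cell 4 = 9.
Among the 5 still-open variables, 6 fits only cell 3 (and all 5 values in {4, 6, 7, 8, 10} must be used), so cell 3 = 6.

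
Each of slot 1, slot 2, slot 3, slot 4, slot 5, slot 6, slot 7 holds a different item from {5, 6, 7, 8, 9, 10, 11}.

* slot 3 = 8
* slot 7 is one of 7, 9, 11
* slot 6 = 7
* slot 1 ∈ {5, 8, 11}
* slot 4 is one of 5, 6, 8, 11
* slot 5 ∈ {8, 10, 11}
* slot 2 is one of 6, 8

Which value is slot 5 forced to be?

10

slot 3's domain is down to {8}, so slot 3 = 8. Remove 8 from slot 1, slot 2, slot 4, slot 5.
slot 6's domain is down to {7}, so slot 6 = 7. Eliminate 7 elsewhere: slot 7.
slot 2's domain is down to {6}, so slot 2 = 6. So slot 4 can't be 6.
Among the 4 still-open variables, 9 fits only slot 7 (and all 4 values in {5, 9, 10, 11} must be used), so slot 7 = 9.
Among the 3 still-open variables, 10 fits only slot 5 (and all 3 values in {5, 10, 11} must be used), so slot 5 = 10.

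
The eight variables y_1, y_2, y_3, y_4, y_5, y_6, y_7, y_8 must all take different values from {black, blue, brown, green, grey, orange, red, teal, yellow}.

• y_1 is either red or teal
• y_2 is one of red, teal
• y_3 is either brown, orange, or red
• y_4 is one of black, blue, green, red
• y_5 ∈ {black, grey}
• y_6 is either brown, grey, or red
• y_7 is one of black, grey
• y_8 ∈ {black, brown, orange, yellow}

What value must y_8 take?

y_1 and y_2 between them cover only {red, teal} — a naked pair. Remove those values from y_3, y_4, y_6.
The 2 variables y_5 and y_7 are confined to {black, grey}, which locks those values in; drop them from y_4, y_6, y_8.
y_6 has just one choice, so y_6 = brown. Eliminate brown elsewhere: y_3, y_8.
That leaves y_3 = orange. So y_8 can't be orange.
So y_8 = yellow.

yellow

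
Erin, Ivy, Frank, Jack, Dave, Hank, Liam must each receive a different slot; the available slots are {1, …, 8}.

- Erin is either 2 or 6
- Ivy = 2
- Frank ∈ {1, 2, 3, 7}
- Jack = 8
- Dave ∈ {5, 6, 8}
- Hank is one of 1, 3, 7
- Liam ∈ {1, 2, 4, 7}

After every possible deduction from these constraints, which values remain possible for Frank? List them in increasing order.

Ivy must be 2 (only option left). Strike 2 from Erin, Frank, Liam.
Jack's domain is down to {8}, so Jack = 8. Eliminate 8 elsewhere: Dave.
Erin has just one choice, so Erin = 6. Strike 6 from Dave.
Dave has just one choice, so Dave = 5.
No further eliminations apply; Frank can still be any of 1, 3, 7.

1, 3, 7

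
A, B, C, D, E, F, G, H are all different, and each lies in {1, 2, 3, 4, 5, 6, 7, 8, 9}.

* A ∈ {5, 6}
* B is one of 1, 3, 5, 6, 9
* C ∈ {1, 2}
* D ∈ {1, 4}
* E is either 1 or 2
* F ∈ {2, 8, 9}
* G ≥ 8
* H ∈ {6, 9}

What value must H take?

Among the 8 variables, 3 fits only B (and all 8 values in {1, 2, 3, 4, 5, 6, 8, 9} must be used), so B = 3.
The 7 still-open variables draw from only 7 values {1, 2, 4, 5, 6, 8, 9}, so each is used; only D can be 4, hence D = 4.
The 6 still-open variables draw from only 6 values {1, 2, 5, 6, 8, 9}, so each is used; only A can be 5, hence A = 5.
Among the 5 still-open variables, 6 fits only H (and all 5 values in {1, 2, 6, 8, 9} must be used), so H = 6.

6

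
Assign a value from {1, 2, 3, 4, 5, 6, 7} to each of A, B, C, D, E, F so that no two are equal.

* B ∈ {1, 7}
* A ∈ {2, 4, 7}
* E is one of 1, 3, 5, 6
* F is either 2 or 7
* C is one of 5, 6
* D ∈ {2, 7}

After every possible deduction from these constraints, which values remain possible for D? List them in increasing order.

2, 7

The 2 variables D and F are confined to {2, 7}, which locks those values in; drop them from A, B.
A's domain is down to {4}, so A = 4.
B has just one choice, so B = 1. Remove 1 from E.
No further eliminations apply; D can still be any of 2, 7.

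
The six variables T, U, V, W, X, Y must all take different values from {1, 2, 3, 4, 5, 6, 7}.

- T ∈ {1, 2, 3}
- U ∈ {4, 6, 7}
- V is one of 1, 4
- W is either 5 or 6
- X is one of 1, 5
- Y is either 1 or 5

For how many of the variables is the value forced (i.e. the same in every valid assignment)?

3

X and Y share exactly the 2 values {1, 5}; by pigeonhole those values go to them, so strike 1, 5 from T, V, W.
V's domain is down to {4}, so V = 4. Strike 4 from U.
That leaves W = 6. So U can't be 6.
U has just one choice, so U = 7.
Determined: U=7, V=4, W=6. The other variables each still have more than one consistent value. That makes 3.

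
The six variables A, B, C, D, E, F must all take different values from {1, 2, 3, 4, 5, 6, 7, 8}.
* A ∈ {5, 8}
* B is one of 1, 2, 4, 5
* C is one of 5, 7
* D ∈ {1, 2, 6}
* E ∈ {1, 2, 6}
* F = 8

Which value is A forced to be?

5

F must be 8 (only option left). Remove 8 from A.
So A = 5.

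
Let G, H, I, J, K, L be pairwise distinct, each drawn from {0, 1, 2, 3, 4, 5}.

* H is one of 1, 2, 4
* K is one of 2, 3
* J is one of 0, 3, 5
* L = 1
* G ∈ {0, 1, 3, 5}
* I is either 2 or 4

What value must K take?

3

L has just one choice, so L = 1. So G, H can't be 1.
H and I share exactly the 2 values {2, 4}; by pigeonhole those values go to them, so strike 2, 4 from K.
So K = 3.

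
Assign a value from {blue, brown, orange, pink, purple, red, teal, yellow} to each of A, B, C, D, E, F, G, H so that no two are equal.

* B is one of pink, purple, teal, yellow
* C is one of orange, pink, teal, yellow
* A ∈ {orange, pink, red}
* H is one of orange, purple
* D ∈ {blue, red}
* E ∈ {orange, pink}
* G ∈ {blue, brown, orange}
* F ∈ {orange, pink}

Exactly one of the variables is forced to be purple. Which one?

H

Among the 8 variables, brown fits only G (and all 8 values in {blue, brown, orange, pink, purple, red, teal, yellow} must be used), so G = brown.
The 7 still-open variables together cover exactly {blue, orange, pink, purple, red, teal, yellow} — 7 values for 7 variables — and blue appears only in D's list, so D = blue.
Among the 6 still-open variables, red fits only A (and all 6 values in {orange, pink, purple, red, teal, yellow} must be used), so A = red.
The 2 variables E and F are confined to {orange, pink}, which locks those values in; drop them from B, C, H.
So purple goes to H.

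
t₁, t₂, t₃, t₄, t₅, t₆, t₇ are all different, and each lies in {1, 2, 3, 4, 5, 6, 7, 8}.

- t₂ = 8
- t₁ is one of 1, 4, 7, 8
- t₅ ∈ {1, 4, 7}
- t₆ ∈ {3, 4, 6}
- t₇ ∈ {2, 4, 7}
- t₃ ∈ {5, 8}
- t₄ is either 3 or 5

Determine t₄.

t₂ has just one choice, so t₂ = 8. Eliminate 8 elsewhere: t₁, t₃.
t₃ has just one choice, so t₃ = 5. So t₄ can't be 5.
So t₄ = 3.

3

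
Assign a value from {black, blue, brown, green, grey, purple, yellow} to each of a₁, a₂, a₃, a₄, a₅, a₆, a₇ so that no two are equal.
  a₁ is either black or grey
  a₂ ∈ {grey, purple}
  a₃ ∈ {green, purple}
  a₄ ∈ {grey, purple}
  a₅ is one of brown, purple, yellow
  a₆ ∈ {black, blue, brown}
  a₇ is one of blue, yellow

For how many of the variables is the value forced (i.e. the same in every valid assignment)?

2

Among the 7 variables, green fits only a₃ (and all 7 values in {black, blue, brown, green, grey, purple, yellow} must be used), so a₃ = green.
The 2 variables a₂ and a₄ are confined to {grey, purple}, which locks those values in; drop them from a₁, a₅.
a₁ must be black (only option left). Remove black from a₆.
Determined: a₁=black, a₃=green. The other variables each still have more than one consistent value. That makes 2.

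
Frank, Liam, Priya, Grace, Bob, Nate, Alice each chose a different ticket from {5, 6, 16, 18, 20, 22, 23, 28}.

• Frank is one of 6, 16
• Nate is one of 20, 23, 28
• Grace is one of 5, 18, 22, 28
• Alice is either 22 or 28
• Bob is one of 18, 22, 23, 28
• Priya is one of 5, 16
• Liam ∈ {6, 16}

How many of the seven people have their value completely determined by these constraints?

The 2 variables Frank and Liam are confined to {6, 16}, which locks those values in; drop them from Priya.
That leaves Priya = 5. Eliminate 5 elsewhere: Grace.
Determined: Priya=5. The other people each still have more than one consistent value. That makes 1.

1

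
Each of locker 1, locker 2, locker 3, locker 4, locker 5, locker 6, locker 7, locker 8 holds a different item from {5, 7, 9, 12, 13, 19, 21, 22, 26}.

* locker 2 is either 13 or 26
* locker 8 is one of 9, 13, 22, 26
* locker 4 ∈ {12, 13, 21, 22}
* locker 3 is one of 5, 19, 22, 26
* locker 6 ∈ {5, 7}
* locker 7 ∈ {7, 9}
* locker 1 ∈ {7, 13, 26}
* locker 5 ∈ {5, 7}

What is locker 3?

19

The 2 variables locker 5 and locker 6 are confined to {5, 7}, which locks those values in; drop them from locker 1, locker 3, locker 7.
locker 7 must be 9 (only option left). Eliminate 9 elsewhere: locker 8.
locker 1 and locker 2 between them cover only {13, 26} — a naked pair. Remove those values from locker 3, locker 4, locker 8.
locker 8 has just one choice, so locker 8 = 22. Strike 22 from locker 3, locker 4.
So locker 3 = 19.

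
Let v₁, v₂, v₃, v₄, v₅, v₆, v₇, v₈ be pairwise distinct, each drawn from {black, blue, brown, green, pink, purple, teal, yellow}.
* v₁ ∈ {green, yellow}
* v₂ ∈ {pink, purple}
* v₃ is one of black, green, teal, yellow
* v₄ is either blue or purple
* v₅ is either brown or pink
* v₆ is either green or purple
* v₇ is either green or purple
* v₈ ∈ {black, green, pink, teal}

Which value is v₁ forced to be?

yellow

The 8 variables together cover exactly {black, blue, brown, green, pink, purple, teal, yellow} — 8 values for 8 variables — and blue appears only in v₄'s list, so v₄ = blue.
Among the 7 still-open variables, brown fits only v₅ (and all 7 values in {black, brown, green, pink, purple, teal, yellow} must be used), so v₅ = brown.
v₆ and v₇ share exactly the 2 values {green, purple}; by pigeonhole those values go to them, so strike green, purple from v₁, v₂, v₃, v₈.
So v₁ = yellow.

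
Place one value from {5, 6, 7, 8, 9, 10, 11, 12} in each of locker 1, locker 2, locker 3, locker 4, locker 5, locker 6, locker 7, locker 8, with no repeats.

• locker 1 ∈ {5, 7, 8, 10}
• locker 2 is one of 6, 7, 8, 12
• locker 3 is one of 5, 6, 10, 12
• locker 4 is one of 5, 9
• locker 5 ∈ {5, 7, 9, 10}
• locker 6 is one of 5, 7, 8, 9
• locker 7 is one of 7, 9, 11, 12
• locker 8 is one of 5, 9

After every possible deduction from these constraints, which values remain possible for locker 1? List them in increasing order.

7, 8, 10

The 8 variables together cover exactly {5, 6, 7, 8, 9, 10, 11, 12} — 8 values for 8 variables — and 11 appears only in locker 7's list, so locker 7 = 11.
The 2 variables locker 4 and locker 8 are confined to {5, 9}, which locks those values in; drop them from locker 1, locker 3, locker 5, locker 6.
The 3 variables locker 1, locker 5, locker 6 are confined to {7, 8, 10}, which locks those values in; drop them from locker 2, locker 3.
No further eliminations apply; locker 1 can still be any of 7, 8, 10.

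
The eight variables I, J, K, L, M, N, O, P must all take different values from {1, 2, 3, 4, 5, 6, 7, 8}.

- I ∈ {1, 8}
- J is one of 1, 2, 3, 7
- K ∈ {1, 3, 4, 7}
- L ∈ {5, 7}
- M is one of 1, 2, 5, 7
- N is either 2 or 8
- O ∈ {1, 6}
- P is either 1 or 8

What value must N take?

2

The 8 variables together cover exactly {1, 2, 3, 4, 5, 6, 7, 8} — 8 values for 8 variables — and 4 appears only in K's list, so K = 4.
The 7 still-open variables together cover exactly {1, 2, 3, 5, 6, 7, 8} — 7 values for 7 variables — and 3 appears only in J's list, so J = 3.
The 6 still-open variables draw from only 6 values {1, 2, 5, 6, 7, 8}, so each is used; only O can be 6, hence O = 6.
The 2 variables I and P are confined to {1, 8}, which locks those values in; drop them from M, N.
So N = 2.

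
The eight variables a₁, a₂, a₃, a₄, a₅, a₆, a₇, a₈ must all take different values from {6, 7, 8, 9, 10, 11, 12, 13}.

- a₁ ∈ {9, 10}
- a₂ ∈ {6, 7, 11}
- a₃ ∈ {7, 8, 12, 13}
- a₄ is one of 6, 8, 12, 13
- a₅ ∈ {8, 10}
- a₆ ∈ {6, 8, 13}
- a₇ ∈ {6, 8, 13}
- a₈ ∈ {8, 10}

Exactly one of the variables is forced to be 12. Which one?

The 8 variables together cover exactly {6, 7, 8, 9, 10, 11, 12, 13} — 8 values for 8 variables — and 9 appears only in a₁'s list, so a₁ = 9.
The 7 still-open variables draw from only 7 values {6, 7, 8, 10, 11, 12, 13}, so each is used; only a₂ can be 11, hence a₂ = 11.
The 6 still-open variables together cover exactly {6, 7, 8, 10, 12, 13} — 6 values for 6 variables — and 7 appears only in a₃'s list, so a₃ = 7.
The 5 still-open variables draw from only 5 values {6, 8, 10, 12, 13}, so each is used; only a₄ can be 12, hence a₄ = 12.

a₄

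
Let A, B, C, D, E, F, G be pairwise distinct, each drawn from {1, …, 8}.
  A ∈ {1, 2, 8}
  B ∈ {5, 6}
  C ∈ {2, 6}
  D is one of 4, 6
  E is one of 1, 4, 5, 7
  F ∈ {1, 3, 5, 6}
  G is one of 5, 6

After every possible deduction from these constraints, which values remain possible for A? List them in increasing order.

The 2 variables B and G are confined to {5, 6}, which locks those values in; drop them from C, D, E, F.
C's domain is down to {2}, so C = 2. Strike 2 from A.
D's domain is down to {4}, so D = 4. Remove 4 from E.
No further eliminations apply; A can still be any of 1, 8.

1, 8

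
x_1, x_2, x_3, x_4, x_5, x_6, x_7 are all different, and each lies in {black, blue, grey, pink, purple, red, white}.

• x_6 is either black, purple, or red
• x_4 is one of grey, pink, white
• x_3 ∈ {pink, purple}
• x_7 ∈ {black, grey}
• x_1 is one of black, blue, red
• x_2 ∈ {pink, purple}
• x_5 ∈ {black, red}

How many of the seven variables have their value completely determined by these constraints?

3

The 7 variables draw from only 7 values {black, blue, grey, pink, purple, red, white}, so each is used; only x_1 can be blue, hence x_1 = blue.
The 6 still-open variables together cover exactly {black, grey, pink, purple, red, white} — 6 values for 6 variables — and white appears only in x_4's list, so x_4 = white.
The 5 still-open variables together cover exactly {black, grey, pink, purple, red} — 5 values for 5 variables — and grey appears only in x_7's list, so x_7 = grey.
The 2 variables x_2 and x_3 are confined to {pink, purple}, which locks those values in; drop them from x_6.
Determined: x_1=blue, x_4=white, x_7=grey. The other variables each still have more than one consistent value. That makes 3.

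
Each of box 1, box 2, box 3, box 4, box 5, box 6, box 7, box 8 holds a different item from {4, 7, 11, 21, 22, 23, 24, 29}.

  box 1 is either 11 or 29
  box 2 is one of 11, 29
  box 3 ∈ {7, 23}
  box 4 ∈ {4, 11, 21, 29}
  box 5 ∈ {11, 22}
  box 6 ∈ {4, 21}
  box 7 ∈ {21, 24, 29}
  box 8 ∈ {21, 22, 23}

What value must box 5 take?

Among the 8 variables, 7 fits only box 3 (and all 8 values in {4, 7, 11, 21, 22, 23, 24, 29} must be used), so box 3 = 7.
The 7 still-open variables together cover exactly {4, 11, 21, 22, 23, 24, 29} — 7 values for 7 variables — and 23 appears only in box 8's list, so box 8 = 23.
The 6 still-open variables draw from only 6 values {4, 11, 21, 22, 24, 29}, so each is used; only box 5 can be 22, hence box 5 = 22.

22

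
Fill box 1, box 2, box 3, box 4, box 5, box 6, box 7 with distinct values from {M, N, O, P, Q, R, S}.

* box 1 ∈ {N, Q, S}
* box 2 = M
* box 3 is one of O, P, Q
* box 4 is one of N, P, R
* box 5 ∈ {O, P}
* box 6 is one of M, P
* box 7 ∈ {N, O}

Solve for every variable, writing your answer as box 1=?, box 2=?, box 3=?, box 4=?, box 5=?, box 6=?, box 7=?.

box 1=S, box 2=M, box 3=Q, box 4=R, box 5=O, box 6=P, box 7=N

box 2 has just one choice, so box 2 = M. Strike M from box 6.
box 6 has just one choice, so box 6 = P. Eliminate P elsewhere: box 3, box 4, box 5.
box 5 must be O (only option left). Remove O from box 3, box 7.
box 7's domain is down to {N}, so box 7 = N. So box 1, box 4 can't be N.
box 3 must be Q (only option left). So box 1 can't be Q.
box 4 has just one choice, so box 4 = R.
box 1 must be S (only option left).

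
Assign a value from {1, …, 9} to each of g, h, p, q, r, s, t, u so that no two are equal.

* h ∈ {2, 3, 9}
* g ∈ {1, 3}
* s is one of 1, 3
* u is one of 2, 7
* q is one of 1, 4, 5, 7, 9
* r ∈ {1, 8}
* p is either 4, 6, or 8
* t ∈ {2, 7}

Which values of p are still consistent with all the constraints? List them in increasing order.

g and s share exactly the 2 values {1, 3}; by pigeonhole those values go to them, so strike 1, 3 from h, q, r.
r's domain is down to {8}, so r = 8. Strike 8 from p.
t and u share exactly the 2 values {2, 7}; by pigeonhole those values go to them, so strike 2, 7 from h, q.
h must be 9 (only option left). Eliminate 9 elsewhere: q.
No further eliminations apply; p can still be any of 4, 6.

4, 6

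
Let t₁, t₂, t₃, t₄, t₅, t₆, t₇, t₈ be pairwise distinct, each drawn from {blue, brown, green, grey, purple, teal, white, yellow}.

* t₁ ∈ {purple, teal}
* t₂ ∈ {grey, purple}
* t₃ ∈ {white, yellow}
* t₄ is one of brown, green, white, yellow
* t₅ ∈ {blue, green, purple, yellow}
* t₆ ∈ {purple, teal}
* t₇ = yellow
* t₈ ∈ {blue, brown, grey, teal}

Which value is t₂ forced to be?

grey

t₇ has just one choice, so t₇ = yellow. So t₃, t₄, t₅ can't be yellow.
t₃ must be white (only option left). Strike white from t₄.
t₁ and t₆ share exactly the 2 values {purple, teal}; by pigeonhole those values go to them, so strike purple, teal from t₂, t₅, t₈.
So t₂ = grey.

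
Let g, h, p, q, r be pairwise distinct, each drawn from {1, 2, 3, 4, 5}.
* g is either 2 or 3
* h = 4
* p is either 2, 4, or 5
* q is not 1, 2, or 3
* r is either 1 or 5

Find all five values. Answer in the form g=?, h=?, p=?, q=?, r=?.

g=3, h=4, p=2, q=5, r=1

h must be 4 (only option left). Strike 4 from p, q.
q has just one choice, so q = 5. So p, r can't be 5.
That leaves r = 1.
p's domain is down to {2}, so p = 2. Remove 2 from g.
That leaves g = 3.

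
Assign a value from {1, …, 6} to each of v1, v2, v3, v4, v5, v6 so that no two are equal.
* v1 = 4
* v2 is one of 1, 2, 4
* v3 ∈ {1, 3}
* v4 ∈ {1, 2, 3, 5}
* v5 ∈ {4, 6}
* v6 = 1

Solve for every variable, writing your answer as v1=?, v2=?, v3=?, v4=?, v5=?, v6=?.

v1=4, v2=2, v3=3, v4=5, v5=6, v6=1

v1 must be 4 (only option left). Eliminate 4 elsewhere: v2, v5.
v5's domain is down to {6}, so v5 = 6.
v6 has just one choice, so v6 = 1. Remove 1 from v2, v3, v4.
v2 must be 2 (only option left). Strike 2 from v4.
v3 must be 3 (only option left). Remove 3 from v4.
v4 has just one choice, so v4 = 5.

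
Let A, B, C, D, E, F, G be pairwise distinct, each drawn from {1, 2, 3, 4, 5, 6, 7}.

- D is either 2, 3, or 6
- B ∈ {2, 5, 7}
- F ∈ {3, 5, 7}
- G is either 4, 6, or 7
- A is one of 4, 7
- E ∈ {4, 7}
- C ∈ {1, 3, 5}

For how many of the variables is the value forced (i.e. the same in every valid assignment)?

The 7 variables together cover exactly {1, 2, 3, 4, 5, 6, 7} — 7 values for 7 variables — and 1 appears only in C's list, so C = 1.
A and E between them cover only {4, 7} — a naked pair. Remove those values from B, F, G.
G's domain is down to {6}, so G = 6. Strike 6 from D.
Determined: C=1, G=6. The other variables each still have more than one consistent value. That makes 2.

2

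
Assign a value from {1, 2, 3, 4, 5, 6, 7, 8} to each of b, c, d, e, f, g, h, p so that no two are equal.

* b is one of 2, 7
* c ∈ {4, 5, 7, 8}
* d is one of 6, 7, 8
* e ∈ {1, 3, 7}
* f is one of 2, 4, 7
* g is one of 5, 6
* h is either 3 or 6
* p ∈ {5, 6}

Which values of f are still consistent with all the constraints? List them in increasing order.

The 8 variables together cover exactly {1, 2, 3, 4, 5, 6, 7, 8} — 8 values for 8 variables — and 1 appears only in e's list, so e = 1.
Among the 7 still-open variables, 3 fits only h (and all 7 values in {2, 3, 4, 5, 6, 7, 8} must be used), so h = 3.
g and p between them cover only {5, 6} — a naked pair. Remove those values from c, d.
No further eliminations apply; f can still be any of 2, 4, 7.

2, 4, 7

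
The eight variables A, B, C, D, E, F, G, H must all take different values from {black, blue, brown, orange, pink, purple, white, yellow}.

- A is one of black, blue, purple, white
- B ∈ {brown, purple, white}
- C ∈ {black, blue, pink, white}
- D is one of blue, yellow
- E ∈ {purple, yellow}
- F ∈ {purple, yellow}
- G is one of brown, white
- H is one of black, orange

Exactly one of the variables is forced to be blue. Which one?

D

Among the 8 variables, orange fits only H (and all 8 values in {black, blue, brown, orange, pink, purple, white, yellow} must be used), so H = orange.
The 7 still-open variables together cover exactly {black, blue, brown, pink, purple, white, yellow} — 7 values for 7 variables — and pink appears only in C's list, so C = pink.
The 6 still-open variables together cover exactly {black, blue, brown, purple, white, yellow} — 6 values for 6 variables — and black appears only in A's list, so A = black.
Among the 5 still-open variables, blue fits only D (and all 5 values in {blue, brown, purple, white, yellow} must be used), so D = blue.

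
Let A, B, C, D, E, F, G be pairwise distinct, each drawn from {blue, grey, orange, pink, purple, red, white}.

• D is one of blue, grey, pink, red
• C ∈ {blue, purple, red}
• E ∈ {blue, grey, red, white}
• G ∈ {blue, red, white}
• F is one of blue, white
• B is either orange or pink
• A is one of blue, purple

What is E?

The 7 variables draw from only 7 values {blue, grey, orange, pink, purple, red, white}, so each is used; only B can be orange, hence B = orange.
The 6 still-open variables together cover exactly {blue, grey, pink, purple, red, white} — 6 values for 6 variables — and pink appears only in D's list, so D = pink.
The 5 still-open variables draw from only 5 values {blue, grey, purple, red, white}, so each is used; only E can be grey, hence E = grey.

grey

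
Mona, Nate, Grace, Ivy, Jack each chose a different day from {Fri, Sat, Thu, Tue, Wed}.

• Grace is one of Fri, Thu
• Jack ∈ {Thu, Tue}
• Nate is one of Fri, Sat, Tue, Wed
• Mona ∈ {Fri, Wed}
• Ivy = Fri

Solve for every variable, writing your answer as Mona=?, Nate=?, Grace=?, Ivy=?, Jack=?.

Ivy has just one choice, so Ivy = Fri. Strike Fri from Mona, Nate, Grace.
Mona's domain is down to {Wed}, so Mona = Wed. Remove Wed from Nate.
Grace must be Thu (only option left). Remove Thu from Jack.
Jack's domain is down to {Tue}, so Jack = Tue. Eliminate Tue elsewhere: Nate.
That leaves Nate = Sat.

Mona=Wed, Nate=Sat, Grace=Thu, Ivy=Fri, Jack=Tue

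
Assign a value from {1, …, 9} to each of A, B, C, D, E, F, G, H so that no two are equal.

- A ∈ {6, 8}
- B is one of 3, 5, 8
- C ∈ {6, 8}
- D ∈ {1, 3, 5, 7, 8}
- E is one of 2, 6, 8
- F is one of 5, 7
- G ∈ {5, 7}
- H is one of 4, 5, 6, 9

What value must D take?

A and C share exactly the 2 values {6, 8}; by pigeonhole those values go to them, so strike 6, 8 from B, D, E, H.
E must be 2 (only option left).
F and G between them cover only {5, 7} — a naked pair. Remove those values from B, D, H.
B must be 3 (only option left). So D can't be 3.
So D = 1.

1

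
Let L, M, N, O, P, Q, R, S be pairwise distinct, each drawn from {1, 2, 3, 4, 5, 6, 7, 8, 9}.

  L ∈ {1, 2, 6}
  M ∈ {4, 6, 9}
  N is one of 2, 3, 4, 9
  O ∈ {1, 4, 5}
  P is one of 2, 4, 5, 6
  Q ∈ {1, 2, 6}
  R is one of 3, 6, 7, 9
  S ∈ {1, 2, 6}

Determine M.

Among the 8 variables, 7 fits only R (and all 8 values in {1, 2, 3, 4, 5, 6, 7, 9} must be used), so R = 7.
Among the 7 still-open variables, 3 fits only N (and all 7 values in {1, 2, 3, 4, 5, 6, 9} must be used), so N = 3.
Among the 6 still-open variables, 9 fits only M (and all 6 values in {1, 2, 4, 5, 6, 9} must be used), so M = 9.

9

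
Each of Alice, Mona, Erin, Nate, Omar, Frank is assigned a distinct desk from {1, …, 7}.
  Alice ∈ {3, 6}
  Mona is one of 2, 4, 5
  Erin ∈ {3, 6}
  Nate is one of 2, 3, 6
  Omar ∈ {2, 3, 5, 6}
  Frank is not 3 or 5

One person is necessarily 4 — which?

Mona

Alice and Erin between them cover only {3, 6} — a naked pair. Remove those values from Nate, Omar, Frank.
That leaves Nate = 2. Remove 2 from Mona, Omar, Frank.
Omar's domain is down to {5}, so Omar = 5. Remove 5 from Mona.
So 4 goes to Mona.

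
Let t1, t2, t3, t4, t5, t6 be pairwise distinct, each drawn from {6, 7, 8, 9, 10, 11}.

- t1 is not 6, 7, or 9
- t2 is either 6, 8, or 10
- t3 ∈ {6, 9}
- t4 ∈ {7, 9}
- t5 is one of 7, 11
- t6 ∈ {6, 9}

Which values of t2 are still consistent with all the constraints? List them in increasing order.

t3 and t6 share exactly the 2 values {6, 9}; by pigeonhole those values go to them, so strike 6, 9 from t2, t4.
t4 has just one choice, so t4 = 7. Remove 7 from t5.
t5 must be 11 (only option left). Remove 11 from t1.
No further eliminations apply; t2 can still be any of 8, 10.

8, 10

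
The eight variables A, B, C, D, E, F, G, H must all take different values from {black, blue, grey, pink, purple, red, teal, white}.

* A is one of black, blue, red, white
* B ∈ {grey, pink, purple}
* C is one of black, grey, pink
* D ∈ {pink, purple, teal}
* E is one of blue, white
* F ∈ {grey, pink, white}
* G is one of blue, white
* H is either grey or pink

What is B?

purple

The 8 variables draw from only 8 values {black, blue, grey, pink, purple, red, teal, white}, so each is used; only A can be red, hence A = red.
The 7 still-open variables together cover exactly {black, blue, grey, pink, purple, teal, white} — 7 values for 7 variables — and black appears only in C's list, so C = black.
The 6 still-open variables draw from only 6 values {blue, grey, pink, purple, teal, white}, so each is used; only D can be teal, hence D = teal.
Among the 5 still-open variables, purple fits only B (and all 5 values in {blue, grey, pink, purple, white} must be used), so B = purple.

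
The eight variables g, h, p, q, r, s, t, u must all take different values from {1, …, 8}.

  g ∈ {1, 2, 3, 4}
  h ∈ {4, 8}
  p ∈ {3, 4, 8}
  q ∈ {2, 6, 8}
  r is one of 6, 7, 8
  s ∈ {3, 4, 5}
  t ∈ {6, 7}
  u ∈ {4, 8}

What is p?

3

The 8 variables together cover exactly {1, 2, 3, 4, 5, 6, 7, 8} — 8 values for 8 variables — and 1 appears only in g's list, so g = 1.
The 7 still-open variables draw from only 7 values {2, 3, 4, 5, 6, 7, 8}, so each is used; only q can be 2, hence q = 2.
The 6 still-open variables draw from only 6 values {3, 4, 5, 6, 7, 8}, so each is used; only s can be 5, hence s = 5.
Among the 5 still-open variables, 3 fits only p (and all 5 values in {3, 4, 6, 7, 8} must be used), so p = 3.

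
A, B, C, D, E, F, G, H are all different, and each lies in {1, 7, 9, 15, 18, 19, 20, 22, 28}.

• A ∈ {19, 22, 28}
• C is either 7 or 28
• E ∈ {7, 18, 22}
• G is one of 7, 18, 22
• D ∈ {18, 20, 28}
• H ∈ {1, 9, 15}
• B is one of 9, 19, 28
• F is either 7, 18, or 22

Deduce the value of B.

9

E, F, G between them cover only {7, 18, 22} — a naked triple. Remove those values from A, C, D.
C has just one choice, so C = 28. Eliminate 28 elsewhere: A, B, D.
D has just one choice, so D = 20.
That leaves A = 19. Eliminate 19 elsewhere: B.
So B = 9.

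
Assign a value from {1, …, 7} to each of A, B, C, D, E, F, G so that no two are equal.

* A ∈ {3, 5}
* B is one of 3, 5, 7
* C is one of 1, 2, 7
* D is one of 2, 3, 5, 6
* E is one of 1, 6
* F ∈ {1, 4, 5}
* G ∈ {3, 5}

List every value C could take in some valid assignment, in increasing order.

1, 2

The 7 variables draw from only 7 values {1, 2, 3, 4, 5, 6, 7}, so each is used; only F can be 4, hence F = 4.
The 2 variables A and G are confined to {3, 5}, which locks those values in; drop them from B, D.
B has just one choice, so B = 7. Strike 7 from C.
No further eliminations apply; C can still be any of 1, 2.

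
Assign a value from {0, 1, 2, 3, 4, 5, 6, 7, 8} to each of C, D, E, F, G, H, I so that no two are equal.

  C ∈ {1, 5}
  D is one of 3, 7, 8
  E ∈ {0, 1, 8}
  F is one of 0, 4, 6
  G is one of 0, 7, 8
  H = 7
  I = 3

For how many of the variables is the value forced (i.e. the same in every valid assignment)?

H must be 7 (only option left). Eliminate 7 elsewhere: D, G.
I's domain is down to {3}, so I = 3. Strike 3 from D.
D's domain is down to {8}, so D = 8. So E, G can't be 8.
G must be 0 (only option left). So E, F can't be 0.
E must be 1 (only option left). Eliminate 1 elsewhere: C.
C's domain is down to {5}, so C = 5.
Determined: C=5, D=8, E=1, G=0, H=7, I=3. The other variables each still have more than one consistent value. That makes 6.

6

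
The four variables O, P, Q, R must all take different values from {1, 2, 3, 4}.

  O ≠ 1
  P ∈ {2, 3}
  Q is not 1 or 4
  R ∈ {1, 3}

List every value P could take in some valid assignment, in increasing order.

The 4 variables draw from only 4 values {1, 2, 3, 4}, so each is used; only R can be 1, hence R = 1.
The 3 still-open variables draw from only 3 values {2, 3, 4}, so each is used; only O can be 4, hence O = 4.
No further eliminations apply; P can still be any of 2, 3.

2, 3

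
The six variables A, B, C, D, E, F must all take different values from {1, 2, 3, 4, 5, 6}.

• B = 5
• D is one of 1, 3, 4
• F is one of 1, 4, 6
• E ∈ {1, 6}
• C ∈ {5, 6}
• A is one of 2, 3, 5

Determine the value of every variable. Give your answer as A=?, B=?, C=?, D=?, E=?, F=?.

A=2, B=5, C=6, D=3, E=1, F=4

B has just one choice, so B = 5. Remove 5 from A, C.
That leaves C = 6. So E, F can't be 6.
That leaves E = 1. So D, F can't be 1.
F has just one choice, so F = 4. So D can't be 4.
That leaves D = 3. So A can't be 3.
A's domain is down to {2}, so A = 2.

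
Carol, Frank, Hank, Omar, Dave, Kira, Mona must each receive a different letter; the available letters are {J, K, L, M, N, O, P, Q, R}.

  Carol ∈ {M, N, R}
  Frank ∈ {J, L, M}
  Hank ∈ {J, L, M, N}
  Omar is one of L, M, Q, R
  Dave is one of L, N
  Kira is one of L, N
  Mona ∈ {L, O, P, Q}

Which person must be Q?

Omar

Dave and Kira between them cover only {L, N} — a naked pair. Remove those values from Carol, Frank, Hank, Omar, Mona.
Frank and Hank between them cover only {J, M} — a naked pair. Remove those values from Carol, Omar.
That leaves Carol = R. Eliminate R elsewhere: Omar.
So Q goes to Omar.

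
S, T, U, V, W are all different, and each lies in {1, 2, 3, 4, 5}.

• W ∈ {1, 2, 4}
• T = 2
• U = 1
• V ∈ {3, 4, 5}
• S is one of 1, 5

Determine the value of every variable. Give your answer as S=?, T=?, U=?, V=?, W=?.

T's domain is down to {2}, so T = 2. So W can't be 2.
That leaves U = 1. Eliminate 1 elsewhere: S, W.
W's domain is down to {4}, so W = 4. Strike 4 from V.
S's domain is down to {5}, so S = 5. So V can't be 5.
V's domain is down to {3}, so V = 3.

S=5, T=2, U=1, V=3, W=4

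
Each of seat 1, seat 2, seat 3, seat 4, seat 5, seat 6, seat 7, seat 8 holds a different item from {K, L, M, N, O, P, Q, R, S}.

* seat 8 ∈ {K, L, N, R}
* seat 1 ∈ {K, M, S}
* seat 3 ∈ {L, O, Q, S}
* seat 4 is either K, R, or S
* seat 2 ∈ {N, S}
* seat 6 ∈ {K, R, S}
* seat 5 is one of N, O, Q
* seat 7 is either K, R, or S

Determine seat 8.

L

The 8 variables together cover exactly {K, L, M, N, O, Q, R, S} — 8 values for 8 variables — and M appears only in seat 1's list, so seat 1 = M.
seat 4, seat 6, seat 7 share exactly the 3 values {K, R, S}; by pigeonhole those values go to them, so strike K, R, S from seat 2, seat 3, seat 8.
seat 2 must be N (only option left). Remove N from seat 5, seat 8.
So seat 8 = L.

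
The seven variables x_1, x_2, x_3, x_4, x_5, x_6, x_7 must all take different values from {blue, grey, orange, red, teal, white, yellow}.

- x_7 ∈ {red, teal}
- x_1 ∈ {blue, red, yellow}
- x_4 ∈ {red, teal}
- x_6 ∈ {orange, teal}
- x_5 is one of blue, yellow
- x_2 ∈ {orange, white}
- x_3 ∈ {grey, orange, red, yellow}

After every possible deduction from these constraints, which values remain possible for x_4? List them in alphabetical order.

Among the 7 variables, grey fits only x_3 (and all 7 values in {blue, grey, orange, red, teal, white, yellow} must be used), so x_3 = grey.
The 6 still-open variables together cover exactly {blue, orange, red, teal, white, yellow} — 6 values for 6 variables — and white appears only in x_2's list, so x_2 = white.
Among the 5 still-open variables, orange fits only x_6 (and all 5 values in {blue, orange, red, teal, yellow} must be used), so x_6 = orange.
x_4 and x_7 between them cover only {red, teal} — a naked pair. Remove those values from x_1.
No further eliminations apply; x_4 can still be any of red, teal.

red, teal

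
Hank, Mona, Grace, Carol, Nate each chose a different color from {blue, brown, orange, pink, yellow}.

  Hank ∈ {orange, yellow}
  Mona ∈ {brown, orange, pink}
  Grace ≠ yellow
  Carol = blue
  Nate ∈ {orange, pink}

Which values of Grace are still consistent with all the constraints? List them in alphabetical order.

Carol's domain is down to {blue}, so Carol = blue. Strike blue from Grace.
The 4 still-open variables draw from only 4 values {brown, orange, pink, yellow}, so each is used; only Hank can be yellow, hence Hank = yellow.
No further eliminations apply; Grace can still be any of brown, orange, pink.

brown, orange, pink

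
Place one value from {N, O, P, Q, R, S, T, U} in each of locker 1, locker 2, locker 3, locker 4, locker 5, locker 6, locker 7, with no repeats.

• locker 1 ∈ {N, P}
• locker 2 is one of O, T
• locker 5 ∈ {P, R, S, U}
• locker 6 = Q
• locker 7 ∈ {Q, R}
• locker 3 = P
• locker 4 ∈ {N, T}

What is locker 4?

locker 3's domain is down to {P}, so locker 3 = P. Strike P from locker 1, locker 5.
locker 6 has just one choice, so locker 6 = Q. Eliminate Q elsewhere: locker 7.
That leaves locker 7 = R. So locker 5 can't be R.
locker 1 must be N (only option left). Remove N from locker 4.
So locker 4 = T.

T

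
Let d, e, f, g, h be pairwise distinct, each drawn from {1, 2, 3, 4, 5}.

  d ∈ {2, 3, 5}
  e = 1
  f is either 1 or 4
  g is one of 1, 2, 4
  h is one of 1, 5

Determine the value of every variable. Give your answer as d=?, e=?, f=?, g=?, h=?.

d=3, e=1, f=4, g=2, h=5

e has just one choice, so e = 1. Strike 1 from f, g, h.
That leaves f = 4. Remove 4 from g.
g has just one choice, so g = 2. Remove 2 from d.
h has just one choice, so h = 5. Remove 5 from d.
d must be 3 (only option left).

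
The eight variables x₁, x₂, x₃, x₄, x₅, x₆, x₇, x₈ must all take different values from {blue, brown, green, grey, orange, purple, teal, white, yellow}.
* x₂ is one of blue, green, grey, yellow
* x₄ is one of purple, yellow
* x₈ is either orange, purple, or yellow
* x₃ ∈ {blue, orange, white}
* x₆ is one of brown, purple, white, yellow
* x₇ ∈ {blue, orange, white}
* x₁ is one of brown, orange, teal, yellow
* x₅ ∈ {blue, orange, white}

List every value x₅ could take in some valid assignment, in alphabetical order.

The 3 variables x₃, x₅, x₇ are confined to {blue, orange, white}, which locks those values in; drop them from x₁, x₂, x₆, x₈.
x₄ and x₈ share exactly the 2 values {purple, yellow}; by pigeonhole those values go to them, so strike purple, yellow from x₁, x₂, x₆.
x₆'s domain is down to {brown}, so x₆ = brown. Remove brown from x₁.
That leaves x₁ = teal.
No further eliminations apply; x₅ can still be any of blue, orange, white.

blue, orange, white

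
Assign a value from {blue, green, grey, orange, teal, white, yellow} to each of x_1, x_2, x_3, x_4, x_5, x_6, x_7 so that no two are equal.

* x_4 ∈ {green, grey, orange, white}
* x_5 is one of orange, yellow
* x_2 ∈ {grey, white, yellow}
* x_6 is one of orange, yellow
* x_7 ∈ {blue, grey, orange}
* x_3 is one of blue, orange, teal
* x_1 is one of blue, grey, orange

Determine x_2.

The 7 variables draw from only 7 values {blue, green, grey, orange, teal, white, yellow}, so each is used; only x_4 can be green, hence x_4 = green.
The 6 still-open variables draw from only 6 values {blue, grey, orange, teal, white, yellow}, so each is used; only x_3 can be teal, hence x_3 = teal.
The 5 still-open variables draw from only 5 values {blue, grey, orange, white, yellow}, so each is used; only x_2 can be white, hence x_2 = white.

white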